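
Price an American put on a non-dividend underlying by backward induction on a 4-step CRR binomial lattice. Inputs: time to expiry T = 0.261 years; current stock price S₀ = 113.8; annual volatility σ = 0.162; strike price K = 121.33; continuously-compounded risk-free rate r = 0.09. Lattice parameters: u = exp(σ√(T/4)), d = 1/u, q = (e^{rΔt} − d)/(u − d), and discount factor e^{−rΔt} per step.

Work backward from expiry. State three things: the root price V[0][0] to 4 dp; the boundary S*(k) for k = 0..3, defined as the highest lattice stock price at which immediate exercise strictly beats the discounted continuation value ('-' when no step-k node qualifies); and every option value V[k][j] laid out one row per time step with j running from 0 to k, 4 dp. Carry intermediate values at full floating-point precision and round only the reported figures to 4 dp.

Δt=0.06525  u=1.04225  d=0.95946  q=0.56080  discount=0.99414
step 4 (expiry): payoffs max(K−S,0) = 24.8904 16.5692 7.5300 0.0000 0.0000
step 3: (k=3,j=0): S=100.5141, (K−S)⁺=20.8159, hold=20.1054 ⇒ V=20.8159 exercise | (k=3,j=1): S=109.1869, (K−S)⁺=12.1431, hold=11.4327 ⇒ V=12.1431 exercise | (k=3,j=2): S=118.6080, (K−S)⁺=2.7220, hold=3.2878 ⇒ V=3.2878 continue | (k=3,j=3): S=128.8420, (K−S)⁺=0.0000, hold=0.0000 ⇒ V=0.0000 continue  boundary S*=109.1869
step 2: (k=2,j=0): S=104.7608, (K−S)⁺=16.5692, hold=15.8588 ⇒ V=16.5692 exercise | (k=2,j=1): S=113.8000, (K−S)⁺=7.5300, hold=7.1350 ⇒ V=7.5300 exercise | (k=2,j=2): S=123.6191, (K−S)⁺=0.0000, hold=1.4355 ⇒ V=1.4355 continue  boundary S*=113.8000
step 1: (k=1,j=0): S=109.1869, (K−S)⁺=12.1431, hold=11.4327 ⇒ V=12.1431 exercise | (k=1,j=1): S=118.6080, (K−S)⁺=2.7220, hold=4.0882 ⇒ V=4.0882 continue  boundary S*=109.1869
step 0: (k=0,j=0): S=113.8000, (K−S)⁺=7.5300, hold=7.5812 ⇒ V=7.5812 continue  boundary S*=-

price = 7.5812
boundary = - 109.1869 113.8000 109.1869
tree:
7.5812
12.1431 4.0882
16.5692 7.5300 1.4355
20.8159 12.1431 3.2878 0.0000
24.8904 16.5692 7.5300 0.0000 0.0000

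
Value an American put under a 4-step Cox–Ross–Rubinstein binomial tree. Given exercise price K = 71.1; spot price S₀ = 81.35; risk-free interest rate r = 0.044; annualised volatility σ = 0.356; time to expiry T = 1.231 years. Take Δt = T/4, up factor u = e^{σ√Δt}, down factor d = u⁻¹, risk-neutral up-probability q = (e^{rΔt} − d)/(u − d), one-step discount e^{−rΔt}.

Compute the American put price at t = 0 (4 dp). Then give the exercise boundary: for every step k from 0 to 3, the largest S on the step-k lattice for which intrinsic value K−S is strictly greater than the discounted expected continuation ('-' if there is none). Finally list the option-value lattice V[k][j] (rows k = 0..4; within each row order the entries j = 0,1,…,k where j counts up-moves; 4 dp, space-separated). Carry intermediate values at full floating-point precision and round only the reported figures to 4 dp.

Δt=0.30775  u=1.21834  d=0.82079  q=0.48508  discount=0.98655
step 4 (expiry): payoffs max(K−S,0) = 34.1785 16.2952 0.0000 0.0000 0.0000
step 3: (k=3,j=0): S=44.9830, (K−S)⁺=26.1170, hold=25.1607 ⇒ V=26.1170 exercise | (k=3,j=1): S=66.7710, (K−S)⁺=4.3290, hold=8.2779 ⇒ V=8.2779 continue | (k=3,j=2): S=99.1122, (K−S)⁺=0.0000, hold=0.0000 ⇒ V=0.0000 continue | (k=3,j=3): S=147.1182, (K−S)⁺=0.0000, hold=0.0000 ⇒ V=0.0000 continue  boundary S*=44.9830
step 2: (k=2,j=0): S=54.8048, (K−S)⁺=16.2952, hold=17.2287 ⇒ V=17.2287 continue | (k=2,j=1): S=81.3500, (K−S)⁺=0.0000, hold=4.2051 ⇒ V=4.2051 continue | (k=2,j=2): S=120.7527, (K−S)⁺=0.0000, hold=0.0000 ⇒ V=0.0000 continue  boundary S*=-
step 1: (k=1,j=0): S=66.7710, (K−S)⁺=4.3290, hold=10.7645 ⇒ V=10.7645 continue | (k=1,j=1): S=99.1122, (K−S)⁺=0.0000, hold=2.1362 ⇒ V=2.1362 continue  boundary S*=-
step 0: (k=0,j=0): S=81.3500, (K−S)⁺=0.0000, hold=6.4906 ⇒ V=6.4906 continue  boundary S*=-

price = 6.4906
boundary = - - - 44.9830
tree:
6.4906
10.7645 2.1362
17.2287 4.2051 0.0000
26.1170 8.2779 0.0000 0.0000
34.1785 16.2952 0.0000 0.0000 0.0000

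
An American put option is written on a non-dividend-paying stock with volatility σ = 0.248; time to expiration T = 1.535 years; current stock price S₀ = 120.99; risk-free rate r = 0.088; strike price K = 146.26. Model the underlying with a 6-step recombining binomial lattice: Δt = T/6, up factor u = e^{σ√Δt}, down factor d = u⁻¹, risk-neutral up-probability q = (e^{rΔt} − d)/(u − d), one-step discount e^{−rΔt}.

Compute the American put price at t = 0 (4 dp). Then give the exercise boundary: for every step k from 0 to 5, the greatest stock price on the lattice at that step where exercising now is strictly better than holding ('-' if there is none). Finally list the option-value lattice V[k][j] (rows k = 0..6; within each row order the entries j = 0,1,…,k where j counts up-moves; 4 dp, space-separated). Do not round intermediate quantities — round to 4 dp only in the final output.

params: Δt=0.25583 u=1.13365 d=0.88211 q=0.55920 e^(-rΔt)=0.97774
t_6 payoffs: 89.2585 73.0044 52.1155 25.2700 0.0000 0.0000 0.0000
t_5: node(5,0) S=64.6195 payoff=81.6405 vs cont=78.3845 → 81.6405 [stop]  node(5,1) S=83.0459 payoff=63.2141 vs cont=59.9581 → 63.2141 [stop]  node(5,2) S=106.7265 payoff=39.5335 vs cont=36.2775 → 39.5335 [stop]  node(5,3) S=137.1597 payoff=9.1003 vs cont=10.8910 → 10.8910 [wait]  node(5,4) S=176.2711 payoff=0.0000 vs cont=0.0000 → 0.0000 [wait]  node(5,5) S=226.5350 payoff=0.0000 vs cont=0.0000 → 0.0000 [wait]  ⇒ S*(5)=106.7265
t_4: node(4,0) S=73.2556 payoff=73.0044 vs cont=69.7484 → 73.0044 [stop]  node(4,1) S=94.1445 payoff=52.1155 vs cont=48.8595 → 52.1155 [stop]  node(4,2) S=120.9900 payoff=25.2700 vs cont=22.9931 → 25.2700 [stop]  node(4,3) S=155.4905 payoff=0.0000 vs cont=4.6939 → 4.6939 [wait]  node(4,4) S=199.8288 payoff=0.0000 vs cont=0.0000 → 0.0000 [wait]  ⇒ S*(4)=120.9900
t_3: node(3,0) S=83.0459 payoff=63.2141 vs cont=59.9581 → 63.2141 [stop]  node(3,1) S=106.7265 payoff=39.5335 vs cont=36.2775 → 39.5335 [stop]  node(3,2) S=137.1597 payoff=9.1003 vs cont=13.4574 → 13.4574 [wait]  node(3,3) S=176.2711 payoff=0.0000 vs cont=2.0230 → 2.0230 [wait]  ⇒ S*(3)=106.7265
t_2: node(2,0) S=94.1445 payoff=52.1155 vs cont=48.8595 → 52.1155 [stop]  node(2,1) S=120.9900 payoff=25.2700 vs cont=24.3963 → 25.2700 [stop]  node(2,2) S=155.4905 payoff=0.0000 vs cont=6.9061 → 6.9061 [wait]  ⇒ S*(2)=120.9900
t_1: node(1,0) S=106.7265 payoff=39.5335 vs cont=36.2775 → 39.5335 [stop]  node(1,1) S=137.1597 payoff=9.1003 vs cont=14.6669 → 14.6669 [wait]  ⇒ S*(1)=106.7265
t_0: node(0,0) S=120.9900 payoff=25.2700 vs cont=25.0576 → 25.2700 [stop]  ⇒ S*(0)=120.9900

price = 25.2700
boundary = 120.9900 106.7265 120.9900 106.7265 120.9900 106.7265
tree:
25.2700
39.5335 14.6669
52.1155 25.2700 6.9061
63.2141 39.5335 13.4574 2.0230
73.0044 52.1155 25.2700 4.6939 0.0000
81.6405 63.2141 39.5335 10.8910 0.0000 0.0000
89.2585 73.0044 52.1155 25.2700 0.0000 0.0000 0.0000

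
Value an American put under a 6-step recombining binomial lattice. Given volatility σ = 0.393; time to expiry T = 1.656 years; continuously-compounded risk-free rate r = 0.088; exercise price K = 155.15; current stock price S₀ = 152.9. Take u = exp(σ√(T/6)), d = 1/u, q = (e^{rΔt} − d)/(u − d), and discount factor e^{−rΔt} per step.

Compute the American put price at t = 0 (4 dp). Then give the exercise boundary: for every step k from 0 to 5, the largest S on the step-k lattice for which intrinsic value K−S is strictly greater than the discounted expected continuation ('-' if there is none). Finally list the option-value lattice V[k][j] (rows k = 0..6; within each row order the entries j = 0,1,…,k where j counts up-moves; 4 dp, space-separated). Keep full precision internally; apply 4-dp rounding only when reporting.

params: Δt=0.27600 u=1.22933 d=0.81345 q=0.50768 e^(-rΔt)=0.97600
t_6 payoffs: 110.8497 88.2016 53.9748 2.2500 0.0000 0.0000 0.0000
t_5: node(5,0) S=54.4595 payoff=100.6905 vs cont=96.9676 → 100.6905 [stop]  node(5,1) S=82.3014 payoff=72.8486 vs cont=69.1257 → 72.8486 [stop]  node(5,2) S=124.3772 payoff=30.7728 vs cont=27.0499 → 30.7728 [stop]  node(5,3) S=187.9638 payoff=0.0000 vs cont=1.0811 → 1.0811 [wait]  node(5,4) S=284.0585 payoff=0.0000 vs cont=0.0000 → 0.0000 [wait]  node(5,5) S=429.2805 payoff=0.0000 vs cont=0.0000 → 0.0000 [wait]  ⇒ S*(5)=124.3772
t_4: node(4,0) S=66.9484 payoff=88.2016 vs cont=84.4787 → 88.2016 [stop]  node(4,1) S=101.1752 payoff=53.9748 vs cont=50.2519 → 53.9748 [stop]  node(4,2) S=152.9000 payoff=2.2500 vs cont=15.3221 → 15.3221 [wait]  node(4,3) S=231.0686 payoff=0.0000 vs cont=0.5195 → 0.5195 [wait]  node(4,4) S=349.2002 payoff=0.0000 vs cont=0.0000 → 0.0000 [wait]  ⇒ S*(4)=101.1752
t_3: node(3,0) S=82.3014 payoff=72.8486 vs cont=69.1257 → 72.8486 [stop]  node(3,1) S=124.3772 payoff=30.7728 vs cont=33.5272 → 33.5272 [wait]  node(3,2) S=187.9638 payoff=0.0000 vs cont=7.6197 → 7.6197 [wait]  node(3,3) S=284.0585 payoff=0.0000 vs cont=0.2496 → 0.2496 [wait]  ⇒ S*(3)=82.3014
t_2: node(2,0) S=101.1752 payoff=53.9748 vs cont=51.6167 → 53.9748 [stop]  node(2,1) S=152.9000 payoff=2.2500 vs cont=19.8855 → 19.8855 [wait]  node(2,2) S=231.0686 payoff=0.0000 vs cont=3.7850 → 3.7850 [wait]  ⇒ S*(2)=101.1752
t_1: node(1,0) S=124.3772 payoff=30.7728 vs cont=35.7883 → 35.7883 [wait]  node(1,1) S=187.9638 payoff=0.0000 vs cont=11.4305 → 11.4305 [wait]  ⇒ S*(1)=-
t_0: node(0,0) S=152.9000 payoff=2.2500 vs cont=22.8602 → 22.8602 [wait]  ⇒ S*(0)=-

price = 22.8602
boundary = - - 101.1752 82.3014 101.1752 124.3772
tree:
22.8602
35.7883 11.4305
53.9748 19.8855 3.7850
72.8486 33.5272 7.6197 0.2496
88.2016 53.9748 15.3221 0.5195 0.0000
100.6905 72.8486 30.7728 1.0811 0.0000 0.0000
110.8497 88.2016 53.9748 2.2500 0.0000 0.0000 0.0000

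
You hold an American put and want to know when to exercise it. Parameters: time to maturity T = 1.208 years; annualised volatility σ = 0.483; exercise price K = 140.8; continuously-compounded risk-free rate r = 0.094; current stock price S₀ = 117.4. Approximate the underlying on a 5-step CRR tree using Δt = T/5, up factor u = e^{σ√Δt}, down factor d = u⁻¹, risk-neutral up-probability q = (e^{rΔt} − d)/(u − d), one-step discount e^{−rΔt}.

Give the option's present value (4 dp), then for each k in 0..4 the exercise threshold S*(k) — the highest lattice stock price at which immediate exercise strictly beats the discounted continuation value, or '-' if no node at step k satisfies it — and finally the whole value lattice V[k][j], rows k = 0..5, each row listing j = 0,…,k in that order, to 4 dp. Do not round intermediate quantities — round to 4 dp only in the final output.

params: Δt=0.24160 u=1.26796 d=0.78867 q=0.48885 e^(-rΔt)=0.97755
t_5 payoffs: 104.9786 83.2092 48.2102 0.0000 0.0000 0.0000
t_4: node(4,0) S=45.4201 payoff=95.3799 vs cont=92.2183 → 95.3799 [stop]  node(4,1) S=73.0227 payoff=67.7773 vs cont=64.6157 → 67.7773 [stop]  node(4,2) S=117.4000 payoff=23.4000 vs cont=24.0893 → 24.0893 [wait]  node(4,3) S=188.7462 payoff=0.0000 vs cont=0.0000 → 0.0000 [wait]  node(4,4) S=303.4508 payoff=0.0000 vs cont=0.0000 → 0.0000 [wait]  ⇒ S*(4)=73.0227
t_3: node(3,0) S=57.5908 payoff=83.2092 vs cont=80.0476 → 83.2092 [stop]  node(3,1) S=92.5898 payoff=48.2102 vs cont=45.3780 → 48.2102 [stop]  node(3,2) S=148.8583 payoff=0.0000 vs cont=12.0367 → 12.0367 [wait]  node(3,3) S=239.3223 payoff=0.0000 vs cont=0.0000 → 0.0000 [wait]  ⇒ S*(3)=92.5898
t_2: node(2,0) S=73.0227 payoff=67.7773 vs cont=64.6157 → 67.7773 [stop]  node(2,1) S=117.4000 payoff=23.4000 vs cont=29.8413 → 29.8413 [wait]  node(2,2) S=188.7462 payoff=0.0000 vs cont=6.0144 → 6.0144 [wait]  ⇒ S*(2)=73.0227
t_1: node(1,0) S=92.5898 payoff=48.2102 vs cont=48.1268 → 48.2102 [stop]  node(1,1) S=148.8583 payoff=0.0000 vs cont=17.7850 → 17.7850 [wait]  ⇒ S*(1)=92.5898
t_0: node(0,0) S=117.4000 payoff=23.4000 vs cont=32.5883 → 32.5883 [wait]  ⇒ S*(0)=-

price = 32.5883
boundary = - 92.5898 73.0227 92.5898 73.0227
tree:
32.5883
48.2102 17.7850
67.7773 29.8413 6.0144
83.2092 48.2102 12.0367 0.0000
95.3799 67.7773 24.0893 0.0000 0.0000
104.9786 83.2092 48.2102 0.0000 0.0000 0.0000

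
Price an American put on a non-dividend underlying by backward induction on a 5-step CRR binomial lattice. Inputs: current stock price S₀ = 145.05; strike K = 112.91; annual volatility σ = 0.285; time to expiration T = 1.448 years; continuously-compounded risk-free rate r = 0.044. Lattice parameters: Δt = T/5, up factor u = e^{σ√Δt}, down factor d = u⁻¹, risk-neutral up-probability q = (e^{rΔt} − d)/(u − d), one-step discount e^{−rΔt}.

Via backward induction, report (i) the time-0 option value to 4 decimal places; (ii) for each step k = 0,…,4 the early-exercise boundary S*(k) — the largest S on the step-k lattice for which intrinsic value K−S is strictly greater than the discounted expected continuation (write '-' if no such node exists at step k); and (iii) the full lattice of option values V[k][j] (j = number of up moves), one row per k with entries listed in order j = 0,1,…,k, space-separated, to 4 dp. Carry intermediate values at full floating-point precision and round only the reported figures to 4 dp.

Δt=0.28960  u=1.16576  d=0.85781  q=0.50338  discount=0.98734
step 5 (expiry): payoffs max(K−S,0) = 45.5385 21.3527 0.0000 0.0000 0.0000 0.0000
step 4: (k=4,j=0): S=78.5388, (K−S)⁺=34.3712, hold=32.9415 ⇒ V=34.3712 exercise | (k=4,j=1): S=106.7336, (K−S)⁺=6.1764, hold=10.4700 ⇒ V=10.4700 continue | (k=4,j=2): S=145.0500, (K−S)⁺=0.0000, hold=0.0000 ⇒ V=0.0000 continue | (k=4,j=3): S=197.1217, (K−S)⁺=0.0000, hold=0.0000 ⇒ V=0.0000 continue | (k=4,j=4): S=267.8866, (K−S)⁺=0.0000, hold=0.0000 ⇒ V=0.0000 continue  boundary S*=78.5388
step 3: (k=3,j=0): S=91.5573, (K−S)⁺=21.3527, hold=22.0571 ⇒ V=22.0571 continue | (k=3,j=1): S=124.4255, (K−S)⁺=0.0000, hold=5.1338 ⇒ V=5.1338 continue | (k=3,j=2): S=169.0932, (K−S)⁺=0.0000, hold=0.0000 ⇒ V=0.0000 continue | (k=3,j=3): S=229.7961, (K−S)⁺=0.0000, hold=0.0000 ⇒ V=0.0000 continue  boundary S*=-
step 2: (k=2,j=0): S=106.7336, (K−S)⁺=6.1764, hold=13.3669 ⇒ V=13.3669 continue | (k=2,j=1): S=145.0500, (K−S)⁺=0.0000, hold=2.5173 ⇒ V=2.5173 continue | (k=2,j=2): S=197.1217, (K−S)⁺=0.0000, hold=0.0000 ⇒ V=0.0000 continue  boundary S*=-
step 1: (k=1,j=0): S=124.4255, (K−S)⁺=0.0000, hold=7.8054 ⇒ V=7.8054 continue | (k=1,j=1): S=169.0932, (K−S)⁺=0.0000, hold=1.2343 ⇒ V=1.2343 continue  boundary S*=-
step 0: (k=0,j=0): S=145.0500, (K−S)⁺=0.0000, hold=4.4407 ⇒ V=4.4407 continue  boundary S*=-

price = 4.4407
boundary = - - - - 78.5388
tree:
4.4407
7.8054 1.2343
13.3669 2.5173 0.0000
22.0571 5.1338 0.0000 0.0000
34.3712 10.4700 0.0000 0.0000 0.0000
45.5385 21.3527 0.0000 0.0000 0.0000 0.0000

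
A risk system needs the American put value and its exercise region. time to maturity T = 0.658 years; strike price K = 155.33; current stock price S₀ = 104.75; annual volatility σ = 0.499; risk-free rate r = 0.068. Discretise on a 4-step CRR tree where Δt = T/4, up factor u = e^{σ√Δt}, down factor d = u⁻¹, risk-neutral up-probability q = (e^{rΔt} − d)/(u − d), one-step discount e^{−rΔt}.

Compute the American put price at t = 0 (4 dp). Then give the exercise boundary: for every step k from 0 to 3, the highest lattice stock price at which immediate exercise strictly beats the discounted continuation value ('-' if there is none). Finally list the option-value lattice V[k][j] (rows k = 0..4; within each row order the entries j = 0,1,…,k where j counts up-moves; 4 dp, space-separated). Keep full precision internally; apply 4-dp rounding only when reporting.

price = 51.5300
boundary = - 85.5575 104.7500 128.2478
tree:
51.5300
69.7725 32.7572
85.4484 50.5800 14.0017
98.2523 69.7725 27.0822 0.0000
108.7101 85.4484 50.5800 0.0000 0.0000

Δt=0.16450  u=1.22432  d=0.81678  q=0.47718  discount=0.98888
step 4 (expiry): payoffs max(K−S,0) = 108.7101 85.4484 50.5800 0.0000 0.0000
step 3: (k=3,j=0): S=57.0777, (K−S)⁺=98.2523, hold=96.5244 ⇒ V=98.2523 exercise | (k=3,j=1): S=85.5575, (K−S)⁺=69.7725, hold=68.0446 ⇒ V=69.7725 exercise | (k=3,j=2): S=128.2478, (K−S)⁺=27.0822, hold=26.1502 ⇒ V=27.0822 exercise | (k=3,j=3): S=192.2389, (K−S)⁺=0.0000, hold=0.0000 ⇒ V=0.0000 continue  boundary S*=128.2478
step 2: (k=2,j=0): S=69.8816, (K−S)⁺=85.4484, hold=83.7206 ⇒ V=85.4484 exercise | (k=2,j=1): S=104.7500, (K−S)⁺=50.5800, hold=48.8522 ⇒ V=50.5800 exercise | (k=2,j=2): S=157.0166, (K−S)⁺=0.0000, hold=14.0017 ⇒ V=14.0017 continue  boundary S*=104.7500
step 1: (k=1,j=0): S=85.5575, (K−S)⁺=69.7725, hold=68.0446 ⇒ V=69.7725 exercise | (k=1,j=1): S=128.2478, (K−S)⁺=27.0822, hold=32.7572 ⇒ V=32.7572 continue  boundary S*=85.5575
step 0: (k=0,j=0): S=104.7500, (K−S)⁺=50.5800, hold=51.5300 ⇒ V=51.5300 continue  boundary S*=-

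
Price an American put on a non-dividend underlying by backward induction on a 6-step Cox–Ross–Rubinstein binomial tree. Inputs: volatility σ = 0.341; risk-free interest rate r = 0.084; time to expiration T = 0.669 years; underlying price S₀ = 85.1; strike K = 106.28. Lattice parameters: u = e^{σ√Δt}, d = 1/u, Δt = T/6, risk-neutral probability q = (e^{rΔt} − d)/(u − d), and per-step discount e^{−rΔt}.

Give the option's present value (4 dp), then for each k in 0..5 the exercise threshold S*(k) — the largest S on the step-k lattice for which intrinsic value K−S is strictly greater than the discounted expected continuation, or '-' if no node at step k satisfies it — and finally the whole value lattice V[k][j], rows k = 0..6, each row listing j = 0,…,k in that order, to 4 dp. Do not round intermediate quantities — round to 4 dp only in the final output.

Δt=0.11150, u=1.12060, d=0.89238, q=0.51280, disc=e^(-rΔt)=0.99068
k=6 terminal: V=max(K-S,0) → 63.3043 52.3134 38.5116 21.1800 0.0000 0.0000 0.0000
k=5: j=0 S=48.1586 intr=58.1214 cont=57.1306 V=58.1214[EX]; j=1 S=60.4750 intr=45.8050 cont=44.8142 V=45.8050[EX]; j=2 S=75.9414 intr=30.3386 cont=29.3479 V=30.3386[EX]; j=3 S=95.3632 intr=10.9168 cont=10.2228 V=10.9168[EX]; j=4 S=119.7520 intr=0.0000 cont=0.0000 V=0.0000[hold]; j=5 S=150.3783 intr=0.0000 cont=0.0000 V=0.0000[hold]  S*(5)=95.3632
k=4: j=0 S=53.9666 intr=52.3134 cont=51.3226 V=52.3134[EX]; j=1 S=67.7684 intr=38.5116 cont=37.5208 V=38.5116[EX]; j=2 S=85.1000 intr=21.1800 cont=20.1892 V=21.1800[EX]; j=3 S=106.8641 intr=0.0000 cont=5.2691 V=5.2691[hold]; j=4 S=134.1943 intr=0.0000 cont=0.0000 V=0.0000[hold]  S*(4)=85.1000
k=3: j=0 S=60.4750 intr=45.8050 cont=44.8142 V=45.8050[EX]; j=1 S=75.9414 intr=30.3386 cont=29.3479 V=30.3386[EX]; j=2 S=95.3632 intr=10.9168 cont=12.8996 V=12.8996[hold]; j=3 S=119.7520 intr=0.0000 cont=2.5432 V=2.5432[hold]  S*(3)=75.9414
k=2: j=0 S=67.7684 intr=38.5116 cont=37.5208 V=38.5116[EX]; j=1 S=85.1000 intr=21.1800 cont=21.1965 V=21.1965[hold]; j=2 S=106.8641 intr=0.0000 cont=7.5181 V=7.5181[hold]  S*(2)=67.7684
k=1: j=0 S=75.9414 intr=30.3386 cont=29.3562 V=30.3386[EX]; j=1 S=95.3632 intr=10.9168 cont=14.0501 V=14.0501[hold]  S*(1)=75.9414
k=0: j=0 S=85.1000 intr=21.1800 cont=21.7810 V=21.7810[hold]  S*(0)=-

price = 21.7810
boundary = - 75.9414 67.7684 75.9414 85.1000 95.3632
tree:
21.7810
30.3386 14.0501
38.5116 21.1965 7.5181
45.8050 30.3386 12.8996 2.5432
52.3134 38.5116 21.1800 5.2691 0.0000
58.1214 45.8050 30.3386 10.9168 0.0000 0.0000
63.3043 52.3134 38.5116 21.1800 0.0000 0.0000 0.0000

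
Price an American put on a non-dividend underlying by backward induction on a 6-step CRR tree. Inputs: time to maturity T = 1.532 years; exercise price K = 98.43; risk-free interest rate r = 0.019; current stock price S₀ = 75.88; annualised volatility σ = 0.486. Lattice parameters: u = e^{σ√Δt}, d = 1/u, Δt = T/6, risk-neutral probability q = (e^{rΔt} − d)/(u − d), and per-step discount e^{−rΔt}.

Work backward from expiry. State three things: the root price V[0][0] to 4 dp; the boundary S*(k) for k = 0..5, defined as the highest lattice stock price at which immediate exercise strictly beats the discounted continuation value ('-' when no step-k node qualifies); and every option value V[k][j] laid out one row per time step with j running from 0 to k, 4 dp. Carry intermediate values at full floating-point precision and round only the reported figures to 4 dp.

price = 32.7921
boundary = - - - 36.3218 46.4324 59.3573
tree:
32.7921
42.1227 21.6839
52.1880 30.2132 11.4400
62.1082 40.5657 17.8216 3.7235
70.0172 51.9976 26.9603 6.7871 0.0000
76.2040 62.1082 39.0727 12.3713 0.0000 0.0000
81.0437 70.0172 51.9976 22.5500 0.0000 0.0000 0.0000

Δt=0.25533, u=1.27836, d=0.78225, q=0.44871, disc=e^(-rΔt)=0.99516
k=6 terminal: V=max(K-S,0) → 81.0437 70.0172 51.9976 22.5500 0.0000 0.0000 0.0000
k=5: j=0 S=22.2260 intr=76.2040 cont=75.7277 V=76.2040[EX]; j=1 S=36.3218 intr=62.1082 cont=61.6318 V=62.1082[EX]; j=2 S=59.3573 intr=39.0727 cont=38.5964 V=39.0727[EX]; j=3 S=97.0020 intr=1.4280 cont=12.3713 V=12.3713[hold]; j=4 S=158.5212 intr=0.0000 cont=0.0000 V=0.0000[hold]; j=5 S=259.0561 intr=0.0000 cont=0.0000 V=0.0000[hold]  S*(5)=59.3573
k=4: j=0 S=28.4128 intr=70.0172 cont=69.5408 V=70.0172[EX]; j=1 S=46.4324 intr=51.9976 cont=51.5213 V=51.9976[EX]; j=2 S=75.8800 intr=22.5500 cont=26.9603 V=26.9603[hold]; j=3 S=124.0035 intr=0.0000 cont=6.7871 V=6.7871[hold]; j=4 S=202.6472 intr=0.0000 cont=0.0000 V=0.0000[hold]  S*(4)=46.4324
k=3: j=0 S=36.3218 intr=62.1082 cont=61.6318 V=62.1082[EX]; j=1 S=59.3573 intr=39.0727 cont=40.5657 V=40.5657[hold]; j=2 S=97.0020 intr=1.4280 cont=17.8216 V=17.8216[hold]; j=3 S=158.5212 intr=0.0000 cont=3.7235 V=3.7235[hold]  S*(3)=36.3218
k=2: j=0 S=46.4324 intr=51.9976 cont=52.1880 V=52.1880[hold]; j=1 S=75.8800 intr=22.5500 cont=30.2132 V=30.2132[hold]; j=2 S=124.0035 intr=0.0000 cont=11.4400 V=11.4400[hold]  S*(2)=-
k=1: j=0 S=59.3573 intr=39.0727 cont=42.1227 V=42.1227[hold]; j=1 S=97.0020 intr=1.4280 cont=21.6839 V=21.6839[hold]  S*(1)=-
k=0: j=0 S=75.8800 intr=22.5500 cont=32.7921 V=32.7921[hold]  S*(0)=-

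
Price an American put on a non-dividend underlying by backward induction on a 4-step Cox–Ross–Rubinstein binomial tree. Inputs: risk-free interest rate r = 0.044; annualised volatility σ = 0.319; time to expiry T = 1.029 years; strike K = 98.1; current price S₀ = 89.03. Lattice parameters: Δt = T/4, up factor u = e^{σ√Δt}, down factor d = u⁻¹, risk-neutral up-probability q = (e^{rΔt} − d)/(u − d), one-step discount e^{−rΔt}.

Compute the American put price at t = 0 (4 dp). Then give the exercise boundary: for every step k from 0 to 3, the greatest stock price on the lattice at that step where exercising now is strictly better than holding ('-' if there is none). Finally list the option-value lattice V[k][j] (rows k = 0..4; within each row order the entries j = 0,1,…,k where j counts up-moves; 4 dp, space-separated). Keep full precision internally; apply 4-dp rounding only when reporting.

price = 15.4966
boundary = - - 64.4172 75.7302
tree:
15.4966
23.3803 7.7995
33.6828 13.3935 2.2643
43.3058 22.3698 4.5318 0.0000
51.4912 33.6828 9.0700 0.0000 0.0000

params: Δt=0.25725 u=1.17562 d=0.85061 q=0.49466 e^(-rΔt)=0.98874
t_4 payoffs: 51.4912 33.6828 9.0700 0.0000 0.0000
t_3: node(3,0) S=54.7942 payoff=43.3058 vs cont=42.2016 → 43.3058 [stop]  node(3,1) S=75.7302 payoff=22.3698 vs cont=21.2657 → 22.3698 [stop]  node(3,2) S=104.6655 payoff=0.0000 vs cont=4.5318 → 4.5318 [wait]  node(3,3) S=144.6565 payoff=0.0000 vs cont=0.0000 → 0.0000 [wait]  ⇒ S*(3)=75.7302
t_2: node(2,0) S=64.4172 payoff=33.6828 vs cont=32.5786 → 33.6828 [stop]  node(2,1) S=89.0300 payoff=9.0700 vs cont=13.3935 → 13.3935 [wait]  node(2,2) S=123.0469 payoff=0.0000 vs cont=2.2643 → 2.2643 [wait]  ⇒ S*(2)=64.4172
t_1: node(1,0) S=75.7302 payoff=22.3698 vs cont=23.3803 → 23.3803 [wait]  node(1,1) S=104.6655 payoff=0.0000 vs cont=7.7995 → 7.7995 [wait]  ⇒ S*(1)=-
t_0: node(0,0) S=89.0300 payoff=9.0700 vs cont=15.4966 → 15.4966 [wait]  ⇒ S*(0)=-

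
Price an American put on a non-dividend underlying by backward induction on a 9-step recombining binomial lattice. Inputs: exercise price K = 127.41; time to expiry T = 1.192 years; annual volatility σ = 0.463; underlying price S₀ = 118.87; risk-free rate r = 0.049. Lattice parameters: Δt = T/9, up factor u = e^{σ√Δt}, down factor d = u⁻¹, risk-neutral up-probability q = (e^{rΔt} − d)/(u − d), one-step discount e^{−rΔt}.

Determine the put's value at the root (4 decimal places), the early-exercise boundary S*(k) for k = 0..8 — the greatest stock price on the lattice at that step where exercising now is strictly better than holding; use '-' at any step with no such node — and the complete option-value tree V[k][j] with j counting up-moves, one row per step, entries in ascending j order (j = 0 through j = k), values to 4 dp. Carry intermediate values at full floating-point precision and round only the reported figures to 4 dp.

price = 25.8294
boundary = - - - 71.7030 60.5842 71.7030 60.5842 71.7030 84.8625
tree:
25.8294
34.3873 16.8063
44.4663 23.8146 9.3578
55.7070 32.7583 14.3412 4.0260
66.8258 43.5479 21.3849 6.8202 1.0198
76.2205 55.7070 30.8214 11.3386 1.9633 0.0000
84.1584 66.8258 42.5622 18.3793 3.7798 0.0000 0.0000
90.8653 76.2205 55.7070 28.7422 7.2771 0.0000 0.0000 0.0000
96.5322 84.1584 66.8258 42.5475 14.0101 0.0000 0.0000 0.0000 0.0000
101.3204 90.8653 76.2205 55.7070 26.9729 0.0000 0.0000 0.0000 0.0000 0.0000

Δt=0.13244  u=1.18353  d=0.84493  q=0.47720  discount=0.99353
step 9 (expiry): payoffs max(K−S,0) = 101.3204 90.8653 76.2205 55.7070 26.9729 0.0000 0.0000 0.0000 0.0000 0.0000
step 8: (k=8,j=0): S=30.8778, (K−S)⁺=96.5322, hold=95.7080 ⇒ V=96.5322 exercise | (k=8,j=1): S=43.2516, (K−S)⁺=84.1584, hold=83.3342 ⇒ V=84.1584 exercise | (k=8,j=2): S=60.5842, (K−S)⁺=66.8258, hold=66.0016 ⇒ V=66.8258 exercise | (k=8,j=3): S=84.8625, (K−S)⁺=42.5475, hold=41.7233 ⇒ V=42.5475 exercise | (k=8,j=4): S=118.8700, (K−S)⁺=8.5400, hold=14.0101 ⇒ V=14.0101 continue | (k=8,j=5): S=166.5056, (K−S)⁺=0.0000, hold=0.0000 ⇒ V=0.0000 continue | (k=8,j=6): S=233.2305, (K−S)⁺=0.0000, hold=0.0000 ⇒ V=0.0000 continue | (k=8,j=7): S=326.6946, (K−S)⁺=0.0000, hold=0.0000 ⇒ V=0.0000 continue | (k=8,j=8): S=457.6131, (K−S)⁺=0.0000, hold=0.0000 ⇒ V=0.0000 continue  boundary S*=84.8625
step 7: (k=7,j=0): S=36.5447, (K−S)⁺=90.8653, hold=90.0411 ⇒ V=90.8653 exercise | (k=7,j=1): S=51.1895, (K−S)⁺=76.2205, hold=75.3963 ⇒ V=76.2205 exercise | (k=7,j=2): S=71.7030, (K−S)⁺=55.7070, hold=54.8828 ⇒ V=55.7070 exercise | (k=7,j=3): S=100.4371, (K−S)⁺=26.9729, hold=28.7422 ⇒ V=28.7422 continue | (k=7,j=4): S=140.6859, (K−S)⁺=0.0000, hold=7.2771 ⇒ V=7.2771 continue | (k=7,j=5): S=197.0639, (K−S)⁺=0.0000, hold=0.0000 ⇒ V=0.0000 continue | (k=7,j=6): S=276.0347, (K−S)⁺=0.0000, hold=0.0000 ⇒ V=0.0000 continue | (k=7,j=7): S=386.6519, (K−S)⁺=0.0000, hold=0.0000 ⇒ V=0.0000 continue  boundary S*=71.7030
step 6: (k=6,j=0): S=43.2516, (K−S)⁺=84.1584, hold=83.3342 ⇒ V=84.1584 exercise | (k=6,j=1): S=60.5842, (K−S)⁺=66.8258, hold=66.0016 ⇒ V=66.8258 exercise | (k=6,j=2): S=84.8625, (K−S)⁺=42.5475, hold=42.5622 ⇒ V=42.5622 continue | (k=6,j=3): S=118.8700, (K−S)⁺=8.5400, hold=18.3793 ⇒ V=18.3793 continue | (k=6,j=4): S=166.5056, (K−S)⁺=0.0000, hold=3.7798 ⇒ V=3.7798 continue | (k=6,j=5): S=233.2305, (K−S)⁺=0.0000, hold=0.0000 ⇒ V=0.0000 continue | (k=6,j=6): S=326.6946, (K−S)⁺=0.0000, hold=0.0000 ⇒ V=0.0000 continue  boundary S*=60.5842
step 5: (k=5,j=0): S=51.1895, (K−S)⁺=76.2205, hold=75.3963 ⇒ V=76.2205 exercise | (k=5,j=1): S=71.7030, (K−S)⁺=55.7070, hold=54.8898 ⇒ V=55.7070 exercise | (k=5,j=2): S=100.4371, (K−S)⁺=26.9729, hold=30.8214 ⇒ V=30.8214 continue | (k=5,j=3): S=140.6859, (K−S)⁺=0.0000, hold=11.3386 ⇒ V=11.3386 continue | (k=5,j=4): S=197.0639, (K−S)⁺=0.0000, hold=1.9633 ⇒ V=1.9633 continue | (k=5,j=5): S=276.0347, (K−S)⁺=0.0000, hold=0.0000 ⇒ V=0.0000 continue  boundary S*=71.7030
step 4: (k=4,j=0): S=60.5842, (K−S)⁺=66.8258, hold=66.0016 ⇒ V=66.8258 exercise | (k=4,j=1): S=84.8625, (K−S)⁺=42.5475, hold=43.5479 ⇒ V=43.5479 continue | (k=4,j=2): S=118.8700, (K−S)⁺=8.5400, hold=21.3849 ⇒ V=21.3849 continue | (k=4,j=3): S=166.5056, (K−S)⁺=0.0000, hold=6.8202 ⇒ V=6.8202 continue | (k=4,j=4): S=233.2305, (K−S)⁺=0.0000, hold=1.0198 ⇒ V=1.0198 continue  boundary S*=60.5842
step 3: (k=3,j=0): S=71.7030, (K−S)⁺=55.7070, hold=55.3571 ⇒ V=55.7070 exercise | (k=3,j=1): S=100.4371, (K−S)⁺=26.9729, hold=32.7583 ⇒ V=32.7583 continue | (k=3,j=2): S=140.6859, (K−S)⁺=0.0000, hold=14.3412 ⇒ V=14.3412 continue | (k=3,j=3): S=197.0639, (K−S)⁺=0.0000, hold=4.0260 ⇒ V=4.0260 continue  boundary S*=71.7030
step 2: (k=2,j=0): S=84.8625, (K−S)⁺=42.5475, hold=44.4663 ⇒ V=44.4663 continue | (k=2,j=1): S=118.8700, (K−S)⁺=8.5400, hold=23.8146 ⇒ V=23.8146 continue | (k=2,j=2): S=166.5056, (K−S)⁺=0.0000, hold=9.3578 ⇒ V=9.3578 continue  boundary S*=-
step 1: (k=1,j=0): S=100.4371, (K−S)⁺=26.9729, hold=34.3873 ⇒ V=34.3873 continue | (k=1,j=1): S=140.6859, (K−S)⁺=0.0000, hold=16.8063 ⇒ V=16.8063 continue  boundary S*=-
step 0: (k=0,j=0): S=118.8700, (K−S)⁺=8.5400, hold=25.8294 ⇒ V=25.8294 continue  boundary S*=-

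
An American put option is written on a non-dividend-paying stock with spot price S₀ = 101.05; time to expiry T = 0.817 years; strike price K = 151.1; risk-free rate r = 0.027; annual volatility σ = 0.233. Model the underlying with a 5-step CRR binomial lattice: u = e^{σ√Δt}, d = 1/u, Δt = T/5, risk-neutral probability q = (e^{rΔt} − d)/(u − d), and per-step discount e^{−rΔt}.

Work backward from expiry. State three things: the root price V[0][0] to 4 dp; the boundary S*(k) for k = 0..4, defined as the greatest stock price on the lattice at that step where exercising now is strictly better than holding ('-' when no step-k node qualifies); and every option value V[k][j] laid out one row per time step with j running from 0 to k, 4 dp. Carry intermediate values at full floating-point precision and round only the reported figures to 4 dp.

params: Δt=0.16340 u=1.09876 d=0.91011 q=0.49991 e^(-rΔt)=0.99560
t_5 payoffs: 88.0019 74.9229 59.1329 40.0700 17.0557 0.0000
t_4: node(4,0) S=69.3298 payoff=81.7702 vs cont=81.1050 → 81.7702 [stop]  node(4,1) S=83.7005 payoff=67.3995 vs cont=66.7343 → 67.3995 [stop]  node(4,2) S=101.0500 payoff=50.0500 vs cont=49.3848 → 50.0500 [stop]  node(4,3) S=121.9957 payoff=29.1043 vs cont=28.4392 → 29.1043 [stop]  node(4,4) S=147.2830 payoff=3.8170 vs cont=8.4918 → 8.4918 [wait]  ⇒ S*(4)=121.9957
t_3: node(3,0) S=76.1771 payoff=74.9229 vs cont=74.2578 → 74.9229 [stop]  node(3,1) S=91.9671 payoff=59.1329 vs cont=58.4678 → 59.1329 [stop]  node(3,2) S=111.0300 payoff=40.0700 vs cont=39.4048 → 40.0700 [stop]  node(3,3) S=134.0443 payoff=17.0557 vs cont=18.7172 → 18.7172 [wait]  ⇒ S*(3)=111.0300
t_2: node(2,0) S=83.7005 payoff=67.3995 vs cont=66.7343 → 67.3995 [stop]  node(2,1) S=101.0500 payoff=50.0500 vs cont=49.3848 → 50.0500 [stop]  node(2,2) S=121.9957 payoff=29.1043 vs cont=29.2661 → 29.2661 [wait]  ⇒ S*(2)=101.0500
t_1: node(1,0) S=91.9671 payoff=59.1329 vs cont=58.4678 → 59.1329 [stop]  node(1,1) S=111.0300 payoff=40.0700 vs cont=39.4854 → 40.0700 [stop]  ⇒ S*(1)=111.0300
t_0: node(0,0) S=101.0500 payoff=50.0500 vs cont=49.3848 → 50.0500 [stop]  ⇒ S*(0)=101.0500

price = 50.0500
boundary = 101.0500 111.0300 101.0500 111.0300 121.9957
tree:
50.0500
59.1329 40.0700
67.3995 50.0500 29.2661
74.9229 59.1329 40.0700 18.7172
81.7702 67.3995 50.0500 29.1043 8.4918
88.0019 74.9229 59.1329 40.0700 17.0557 0.0000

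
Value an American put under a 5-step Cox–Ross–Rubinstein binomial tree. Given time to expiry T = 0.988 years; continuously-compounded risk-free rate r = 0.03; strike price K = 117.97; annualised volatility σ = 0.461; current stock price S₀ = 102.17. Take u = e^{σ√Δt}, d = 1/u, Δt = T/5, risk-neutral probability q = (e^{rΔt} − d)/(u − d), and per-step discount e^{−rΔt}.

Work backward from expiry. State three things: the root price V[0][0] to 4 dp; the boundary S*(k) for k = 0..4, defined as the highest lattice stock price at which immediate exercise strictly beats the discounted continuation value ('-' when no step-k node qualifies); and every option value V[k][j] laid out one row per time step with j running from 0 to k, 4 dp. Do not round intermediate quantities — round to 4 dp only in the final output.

price = 26.8825
boundary = - - 67.8154 55.2498 67.8154
tree:
26.8825
37.5252 14.9013
50.1546 23.3795 5.2731
62.7202 35.2906 9.8844 0.0000
72.9575 50.1546 18.5282 0.0000 0.0000
81.2980 62.7202 34.7312 0.0000 0.0000 0.0000

params: Δt=0.19760 u=1.22743 d=0.81471 q=0.46335 e^(-rΔt)=0.99409
t_5 payoffs: 81.2980 62.7202 34.7312 0.0000 0.0000 0.0000
t_4: node(4,0) S=45.0125 payoff=72.9575 vs cont=72.2603 → 72.9575 [stop]  node(4,1) S=67.8154 payoff=50.1546 vs cont=49.4574 → 50.1546 [stop]  node(4,2) S=102.1700 payoff=15.8000 vs cont=18.5282 → 18.5282 [wait]  node(4,3) S=153.9284 payoff=0.0000 vs cont=0.0000 → 0.0000 [wait]  node(4,4) S=231.9071 payoff=0.0000 vs cont=0.0000 → 0.0000 [wait]  ⇒ S*(4)=67.8154
t_3: node(3,0) S=55.2498 payoff=62.7202 vs cont=62.0230 → 62.7202 [stop]  node(3,1) S=83.2388 payoff=34.7312 vs cont=35.2906 → 35.2906 [wait]  node(3,2) S=125.4068 payoff=0.0000 vs cont=9.8844 → 9.8844 [wait]  node(3,3) S=188.9368 payoff=0.0000 vs cont=0.0000 → 0.0000 [wait]  ⇒ S*(3)=55.2498
t_2: node(2,0) S=67.8154 payoff=50.1546 vs cont=49.7151 → 50.1546 [stop]  node(2,1) S=102.1700 payoff=15.8000 vs cont=23.3795 → 23.3795 [wait]  node(2,2) S=153.9284 payoff=0.0000 vs cont=5.2731 → 5.2731 [wait]  ⇒ S*(2)=67.8154
t_1: node(1,0) S=83.2388 payoff=34.7312 vs cont=37.5252 → 37.5252 [wait]  node(1,1) S=125.4068 payoff=0.0000 vs cont=14.9013 → 14.9013 [wait]  ⇒ S*(1)=-
t_0: node(0,0) S=102.1700 payoff=15.8000 vs cont=26.8825 → 26.8825 [wait]  ⇒ S*(0)=-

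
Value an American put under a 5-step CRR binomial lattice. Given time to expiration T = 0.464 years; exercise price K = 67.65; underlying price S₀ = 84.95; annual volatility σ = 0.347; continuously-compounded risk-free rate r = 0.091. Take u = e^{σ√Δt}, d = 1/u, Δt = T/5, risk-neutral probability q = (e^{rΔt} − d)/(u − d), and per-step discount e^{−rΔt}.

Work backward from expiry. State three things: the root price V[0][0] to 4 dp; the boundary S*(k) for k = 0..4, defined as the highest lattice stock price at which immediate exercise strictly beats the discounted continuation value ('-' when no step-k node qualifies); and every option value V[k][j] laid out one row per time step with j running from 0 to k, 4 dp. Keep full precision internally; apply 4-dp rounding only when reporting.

price = 1.2864
boundary = - - - - 55.6585
tree:
1.2864
2.3367 0.3130
4.1598 0.6490 0.0000
7.2043 1.3457 0.0000 0.0000
11.9915 2.7903 0.0000 0.0000 0.0000
17.5747 5.7858 0.0000 0.0000 0.0000 0.0000

Δt=0.09280  u=1.11150  d=0.89969  q=0.51364  discount=0.99159
step 5 (expiry): payoffs max(K−S,0) = 17.5747 5.7858 0.0000 0.0000 0.0000 0.0000
step 4: (k=4,j=0): S=55.6585, (K−S)⁺=11.9915, hold=11.4226 ⇒ V=11.9915 exercise | (k=4,j=1): S=68.7618, (K−S)⁺=0.0000, hold=2.7903 ⇒ V=2.7903 continue | (k=4,j=2): S=84.9500, (K−S)⁺=0.0000, hold=0.0000 ⇒ V=0.0000 continue | (k=4,j=3): S=104.9492, (K−S)⁺=0.0000, hold=0.0000 ⇒ V=0.0000 continue | (k=4,j=4): S=129.6567, (K−S)⁺=0.0000, hold=0.0000 ⇒ V=0.0000 continue  boundary S*=55.6585
step 3: (k=3,j=0): S=61.8642, (K−S)⁺=5.7858, hold=7.2043 ⇒ V=7.2043 continue | (k=3,j=1): S=76.4285, (K−S)⁺=0.0000, hold=1.3457 ⇒ V=1.3457 continue | (k=3,j=2): S=94.4216, (K−S)⁺=0.0000, hold=0.0000 ⇒ V=0.0000 continue | (k=3,j=3): S=116.6507, (K−S)⁺=0.0000, hold=0.0000 ⇒ V=0.0000 continue  boundary S*=-
step 2: (k=2,j=0): S=68.7618, (K−S)⁺=0.0000, hold=4.1598 ⇒ V=4.1598 continue | (k=2,j=1): S=84.9500, (K−S)⁺=0.0000, hold=0.6490 ⇒ V=0.6490 continue | (k=2,j=2): S=104.9492, (K−S)⁺=0.0000, hold=0.0000 ⇒ V=0.0000 continue  boundary S*=-
step 1: (k=1,j=0): S=76.4285, (K−S)⁺=0.0000, hold=2.3367 ⇒ V=2.3367 continue | (k=1,j=1): S=94.4216, (K−S)⁺=0.0000, hold=0.3130 ⇒ V=0.3130 continue  boundary S*=-
step 0: (k=0,j=0): S=84.9500, (K−S)⁺=0.0000, hold=1.2864 ⇒ V=1.2864 continue  boundary S*=-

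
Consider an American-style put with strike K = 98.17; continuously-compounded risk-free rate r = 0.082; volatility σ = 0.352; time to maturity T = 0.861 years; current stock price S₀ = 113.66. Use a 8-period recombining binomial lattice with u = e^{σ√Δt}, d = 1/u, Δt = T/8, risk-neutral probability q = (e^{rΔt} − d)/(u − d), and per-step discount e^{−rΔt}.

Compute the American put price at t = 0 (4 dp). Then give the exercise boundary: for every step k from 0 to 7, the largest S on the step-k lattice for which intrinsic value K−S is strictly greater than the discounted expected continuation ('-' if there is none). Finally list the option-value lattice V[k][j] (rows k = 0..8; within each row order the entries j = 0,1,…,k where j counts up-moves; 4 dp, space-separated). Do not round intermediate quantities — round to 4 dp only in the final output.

price = 5.6141
boundary = - - - - 71.6146 63.8044 71.6146 80.3810
tree:
5.6141
8.6705 2.7689
13.0278 4.6259 1.0290
18.9535 7.5489 1.8919 0.2161
26.5554 11.9637 3.4294 0.4443 0.0000
34.3656 18.2656 6.1039 0.9138 0.0000 0.0000
41.3241 26.5554 10.6015 1.8795 0.0000 0.0000 0.0000
47.5237 34.3656 17.7890 3.8653 0.0000 0.0000 0.0000 0.0000
53.0472 41.3241 26.5554 7.9496 0.0000 0.0000 0.0000 0.0000 0.0000

Δt=0.10762, u=1.12241, d=0.89094, q=0.50946, disc=e^(-rΔt)=0.99121
k=8 terminal: V=max(K-S,0) → 53.0472 41.3241 26.5554 7.9496 0.0000 0.0000 0.0000 0.0000 0.0000
k=7: j=0 S=50.6463 intr=47.5237 cont=46.6612 V=47.5237[EX]; j=1 S=63.8044 intr=34.3656 cont=33.5031 V=34.3656[EX]; j=2 S=80.3810 intr=17.7890 cont=16.9265 V=17.7890[EX]; j=3 S=101.2643 intr=0.0000 cont=3.8653 V=3.8653[hold]; j=4 S=127.5731 intr=0.0000 cont=0.0000 V=0.0000[hold]; j=5 S=160.7171 intr=0.0000 cont=0.0000 V=0.0000[hold]; j=6 S=202.4720 intr=0.0000 cont=0.0000 V=0.0000[hold]; j=7 S=255.0750 intr=0.0000 cont=0.0000 V=0.0000[hold]  S*(7)=80.3810
k=6: j=0 S=56.8459 intr=41.3241 cont=40.4616 V=41.3241[EX]; j=1 S=71.6146 intr=26.5554 cont=25.6928 V=26.5554[EX]; j=2 S=90.2204 intr=7.9496 cont=10.6015 V=10.6015[hold]; j=3 S=113.6600 intr=0.0000 cont=1.8795 V=1.8795[hold]; j=4 S=143.1893 intr=0.0000 cont=0.0000 V=0.0000[hold]; j=5 S=180.3904 intr=0.0000 cont=0.0000 V=0.0000[hold]; j=6 S=227.2565 intr=0.0000 cont=0.0000 V=0.0000[hold]  S*(6)=71.6146
k=5: j=0 S=63.8044 intr=34.3656 cont=33.5031 V=34.3656[EX]; j=1 S=80.3810 intr=17.7890 cont=18.2656 V=18.2656[hold]; j=2 S=101.2643 intr=0.0000 cont=6.1039 V=6.1039[hold]; j=3 S=127.5731 intr=0.0000 cont=0.9138 V=0.9138[hold]; j=4 S=160.7171 intr=0.0000 cont=0.0000 V=0.0000[hold]; j=5 S=202.4720 intr=0.0000 cont=0.0000 V=0.0000[hold]  S*(5)=63.8044
k=4: j=0 S=71.6146 intr=26.5554 cont=25.9335 V=26.5554[EX]; j=1 S=90.2204 intr=7.9496 cont=11.9637 V=11.9637[hold]; j=2 S=113.6600 intr=0.0000 cont=3.4294 V=3.4294[hold]; j=3 S=143.1893 intr=0.0000 cont=0.4443 V=0.4443[hold]; j=4 S=180.3904 intr=0.0000 cont=0.0000 V=0.0000[hold]  S*(4)=71.6146
k=3: j=0 S=80.3810 intr=17.7890 cont=18.9535 V=18.9535[hold]; j=1 S=101.2643 intr=0.0000 cont=7.5489 V=7.5489[hold]; j=2 S=127.5731 intr=0.0000 cont=1.8919 V=1.8919[hold]; j=3 S=160.7171 intr=0.0000 cont=0.2161 V=0.2161[hold]  S*(3)=-
k=2: j=0 S=90.2204 intr=7.9496 cont=13.0278 V=13.0278[hold]; j=1 S=113.6600 intr=0.0000 cont=4.6259 V=4.6259[hold]; j=2 S=143.1893 intr=0.0000 cont=1.0290 V=1.0290[hold]  S*(2)=-
k=1: j=0 S=101.2643 intr=0.0000 cont=8.6705 V=8.6705[hold]; j=1 S=127.5731 intr=0.0000 cont=2.7689 V=2.7689[hold]  S*(1)=-
k=0: j=0 S=113.6600 intr=0.0000 cont=5.6141 V=5.6141[hold]  S*(0)=-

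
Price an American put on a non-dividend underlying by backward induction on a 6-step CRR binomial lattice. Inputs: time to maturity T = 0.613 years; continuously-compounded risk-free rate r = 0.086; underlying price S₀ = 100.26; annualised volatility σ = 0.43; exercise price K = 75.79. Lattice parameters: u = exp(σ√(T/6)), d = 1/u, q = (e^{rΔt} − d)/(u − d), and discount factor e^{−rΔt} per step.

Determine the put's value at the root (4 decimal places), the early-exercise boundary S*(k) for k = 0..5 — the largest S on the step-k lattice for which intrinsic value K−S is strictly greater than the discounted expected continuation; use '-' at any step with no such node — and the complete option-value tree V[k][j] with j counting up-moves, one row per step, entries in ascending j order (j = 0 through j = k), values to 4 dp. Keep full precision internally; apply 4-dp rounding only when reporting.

price = 2.2431
boundary = - - - - 57.8581 66.3828
tree:
2.2431
3.9321 0.5782
6.7467 1.1612 0.0000
11.2392 2.3322 0.0000 0.0000
17.9319 4.6840 0.0000 0.0000 0.0000
25.3618 9.4072 0.0000 0.0000 0.0000 0.0000
31.8376 17.9319 0.0000 0.0000 0.0000 0.0000 0.0000

Δt=0.10217  u=1.14734  d=0.87158  q=0.49770  discount=0.99125
step 6 (expiry): payoffs max(K−S,0) = 31.8376 17.9319 0.0000 0.0000 0.0000 0.0000 0.0000
step 5: (k=5,j=0): S=50.4282, (K−S)⁺=25.3618, hold=24.6988 ⇒ V=25.3618 exercise | (k=5,j=1): S=66.3828, (K−S)⁺=9.4072, hold=8.9284 ⇒ V=9.4072 exercise | (k=5,j=2): S=87.3850, (K−S)⁺=0.0000, hold=0.0000 ⇒ V=0.0000 continue | (k=5,j=3): S=115.0320, (K−S)⁺=0.0000, hold=0.0000 ⇒ V=0.0000 continue | (k=5,j=4): S=151.4259, (K−S)⁺=0.0000, hold=0.0000 ⇒ V=0.0000 continue | (k=5,j=5): S=199.3341, (K−S)⁺=0.0000, hold=0.0000 ⇒ V=0.0000 continue  boundary S*=66.3828
step 4: (k=4,j=0): S=57.8581, (K−S)⁺=17.9319, hold=17.2689 ⇒ V=17.9319 exercise | (k=4,j=1): S=76.1634, (K−S)⁺=0.0000, hold=4.6840 ⇒ V=4.6840 continue | (k=4,j=2): S=100.2600, (K−S)⁺=0.0000, hold=0.0000 ⇒ V=0.0000 continue | (k=4,j=3): S=131.9804, (K−S)⁺=0.0000, hold=0.0000 ⇒ V=0.0000 continue | (k=4,j=4): S=173.7364, (K−S)⁺=0.0000, hold=0.0000 ⇒ V=0.0000 continue  boundary S*=57.8581
step 3: (k=3,j=0): S=66.3828, (K−S)⁺=9.4072, hold=11.2392 ⇒ V=11.2392 continue | (k=3,j=1): S=87.3850, (K−S)⁺=0.0000, hold=2.3322 ⇒ V=2.3322 continue | (k=3,j=2): S=115.0320, (K−S)⁺=0.0000, hold=0.0000 ⇒ V=0.0000 continue | (k=3,j=3): S=151.4259, (K−S)⁺=0.0000, hold=0.0000 ⇒ V=0.0000 continue  boundary S*=-
step 2: (k=2,j=0): S=76.1634, (K−S)⁺=0.0000, hold=6.7467 ⇒ V=6.7467 continue | (k=2,j=1): S=100.2600, (K−S)⁺=0.0000, hold=1.1612 ⇒ V=1.1612 continue | (k=2,j=2): S=131.9804, (K−S)⁺=0.0000, hold=0.0000 ⇒ V=0.0000 continue  boundary S*=-
step 1: (k=1,j=0): S=87.3850, (K−S)⁺=0.0000, hold=3.9321 ⇒ V=3.9321 continue | (k=1,j=1): S=115.0320, (K−S)⁺=0.0000, hold=0.5782 ⇒ V=0.5782 continue  boundary S*=-
step 0: (k=0,j=0): S=100.2600, (K−S)⁺=0.0000, hold=2.2431 ⇒ V=2.2431 continue  boundary S*=-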